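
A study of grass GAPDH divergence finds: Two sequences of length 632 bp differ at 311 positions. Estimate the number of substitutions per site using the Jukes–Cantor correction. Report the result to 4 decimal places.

0.8006

p = 311/632 ≈ 0.492089.
d = −(3/4) ln(1 − 4p/3) = −0.75 ln(1 − 0.656119) = −0.75 ln(0.343881)
  = −0.75 × (-1.067460) = 0.800595 substitutions/site.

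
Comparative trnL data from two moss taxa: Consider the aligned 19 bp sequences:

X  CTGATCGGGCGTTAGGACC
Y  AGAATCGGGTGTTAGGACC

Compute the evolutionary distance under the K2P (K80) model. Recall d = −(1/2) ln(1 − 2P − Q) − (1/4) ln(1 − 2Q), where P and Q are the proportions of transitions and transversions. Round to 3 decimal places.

Of 19 sites, 2 differences are transitions and 2 are transversions, so P = 2/19 ≈ 0.105263 and Q = 2/19 ≈ 0.105263.
Under the Kimura two-parameter model, d = −½ ln(1 − 2P − Q) − ¼ ln(1 − 2Q).
1 − 2P − Q = 0.684211, giving −½ ln(0.684211) = 0.189744.
1 − 2Q = 0.789474, giving −¼ ln(0.789474) = 0.059097.
d = 0.189744 + 0.059097 = 0.248841.

0.249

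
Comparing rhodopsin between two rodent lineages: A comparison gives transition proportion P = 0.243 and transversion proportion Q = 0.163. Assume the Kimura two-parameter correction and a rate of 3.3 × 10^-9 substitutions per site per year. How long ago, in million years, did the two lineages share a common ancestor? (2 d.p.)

Under the Kimura two-parameter model, d = −½ ln(1 − 2P − Q) − ¼ ln(1 − 2Q).
1 − 2P − Q = 0.351, giving −½ ln(0.351) = 0.523485.
1 − 2Q = 0.674, giving −¼ ln(0.674) = 0.098631.
d = 0.523485 + 0.098631 = 0.622116.
Under a molecular clock d = 2μt, so t = d/(2μ) = 0.622116 / (2 × 3.3 × 10^-9) = 94.26 million years.

94.26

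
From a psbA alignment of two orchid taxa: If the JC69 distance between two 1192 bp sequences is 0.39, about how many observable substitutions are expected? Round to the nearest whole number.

Invert JC69: p = (3/4)(1 − e^(−4d/3)) = 0.75 × (1 − e^(-0.52)) = 0.75 × (1 − 0.594521) = 0.304109.
Expected differing sites = pL ≈ 0.304109 × 1192 = 362.497928 ≈ 362.

362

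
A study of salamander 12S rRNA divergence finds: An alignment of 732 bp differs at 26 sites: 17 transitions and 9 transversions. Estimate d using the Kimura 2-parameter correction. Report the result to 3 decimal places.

0.036

P = 17/732 ≈ 0.023224 and Q = 9/732 ≈ 0.012295.
Under the Kimura two-parameter model, d = −½ ln(1 − 2P − Q) − ¼ ln(1 − 2Q).
1 − 2P − Q = 0.941257, giving −½ ln(0.941257) = 0.030270.
1 − 2Q = 0.97541, giving −¼ ln(0.97541) = 0.006224.
d = 0.030270 + 0.006224 = 0.036494.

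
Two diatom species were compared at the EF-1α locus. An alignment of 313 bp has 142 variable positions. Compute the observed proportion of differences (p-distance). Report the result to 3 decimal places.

0.454

p = 142/313 = 0.453674… ≈ 0.454 (to 3 d.p.).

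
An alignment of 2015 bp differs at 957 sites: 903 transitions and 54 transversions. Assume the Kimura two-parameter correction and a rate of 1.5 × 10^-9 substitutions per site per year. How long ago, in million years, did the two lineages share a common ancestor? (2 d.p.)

P = 903/2015 ≈ 0.448139 and Q = 54/2015 ≈ 0.026799.
Under the Kimura two-parameter model, d = −½ ln(1 − 2P − Q) − ¼ ln(1 − 2Q).
1 − 2P − Q = 0.076923, giving −½ ln(0.076923) = 1.282475.
1 − 2Q = 0.946402, giving −¼ ln(0.946402) = 0.013772.
d = 1.282475 + 0.013772 = 1.296247.
Under a molecular clock d = 2μt, so t = d/(2μ) = 1.296247 / (2 × 1.5 × 10^-9) = 432.08 million years.

432.08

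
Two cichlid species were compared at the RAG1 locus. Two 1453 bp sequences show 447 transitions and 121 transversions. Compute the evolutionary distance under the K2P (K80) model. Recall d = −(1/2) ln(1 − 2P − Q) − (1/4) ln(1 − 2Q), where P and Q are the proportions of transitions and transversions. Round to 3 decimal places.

0.645

P = 447/1453 ≈ 0.307639 and Q = 121/1453 ≈ 0.083276.
Under the Kimura two-parameter model, d = −½ ln(1 − 2P − Q) − ¼ ln(1 − 2Q).
1 − 2P − Q = 0.301446, giving −½ ln(0.301446) = 0.599582.
1 − 2Q = 0.833448, giving −¼ ln(0.833448) = 0.045546.
d = 0.599582 + 0.045546 = 0.645128.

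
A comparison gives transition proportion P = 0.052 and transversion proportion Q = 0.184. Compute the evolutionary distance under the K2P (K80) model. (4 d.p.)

0.2846

Under the Kimura two-parameter model, d = −½ ln(1 − 2P − Q) − ¼ ln(1 − 2Q).
1 − 2P − Q = 0.712, giving −½ ln(0.712) = 0.169839.
1 − 2Q = 0.632, giving −¼ ln(0.632) = 0.114716.
d = 0.169839 + 0.114716 = 0.284555.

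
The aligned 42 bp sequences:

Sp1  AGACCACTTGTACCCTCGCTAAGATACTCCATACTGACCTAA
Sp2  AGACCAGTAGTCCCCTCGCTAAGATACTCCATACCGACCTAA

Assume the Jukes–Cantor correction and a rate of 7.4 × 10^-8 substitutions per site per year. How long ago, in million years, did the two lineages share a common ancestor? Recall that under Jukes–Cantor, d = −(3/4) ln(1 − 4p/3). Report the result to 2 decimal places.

The sequences differ at 4 of 42 sites (7, 9, 12, 35), so p = 4/42 ≈ 0.095238.
d = −(3/4) ln(1 − 4p/3) = −0.75 ln(1 − 0.126984) = −0.75 ln(0.873016)
  = −0.75 × (-0.135801) = 0.101851 substitutions/site.
Under a molecular clock d = 2μt, so t = d/(2μ) = 0.101851 / (2 × 7.4 × 10^-8) = 0.69 million years.

0.69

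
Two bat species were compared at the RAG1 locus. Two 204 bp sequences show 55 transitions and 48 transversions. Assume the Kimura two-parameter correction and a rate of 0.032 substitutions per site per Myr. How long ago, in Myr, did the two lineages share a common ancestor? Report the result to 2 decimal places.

14.12

P = 55/204 ≈ 0.269608 and Q = 48/204 ≈ 0.235294.
Under the Kimura two-parameter model, d = −½ ln(1 − 2P − Q) − ¼ ln(1 − 2Q).
1 − 2P − Q = 0.22549, giving −½ ln(0.22549) = 0.744740.
1 − 2Q = 0.529412, giving −¼ ln(0.529412) = 0.158997.
d = 0.744740 + 0.158997 = 0.903737.
Under a molecular clock d = 2μt, so t = d/(2μ) = 0.903737 / (2 × 0.032) = 14.12 Myr.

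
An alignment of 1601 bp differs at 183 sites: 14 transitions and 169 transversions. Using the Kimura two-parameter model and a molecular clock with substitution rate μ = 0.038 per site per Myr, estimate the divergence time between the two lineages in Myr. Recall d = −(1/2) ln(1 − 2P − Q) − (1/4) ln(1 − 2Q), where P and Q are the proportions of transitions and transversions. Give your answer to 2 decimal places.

1.64

P = 14/1601 ≈ 0.008745 and Q = 169/1601 ≈ 0.105559.
Under the Kimura two-parameter model, d = −½ ln(1 − 2P − Q) − ¼ ln(1 − 2Q).
1 − 2P − Q = 0.876951, giving −½ ln(0.876951) = 0.065652.
1 − 2Q = 0.788882, giving −¼ ln(0.788882) = 0.059285.
d = 0.065652 + 0.059285 = 0.124937.
Under a molecular clock d = 2μt, so t = d/(2μ) = 0.124937 / (2 × 0.038) = 1.64 Myr.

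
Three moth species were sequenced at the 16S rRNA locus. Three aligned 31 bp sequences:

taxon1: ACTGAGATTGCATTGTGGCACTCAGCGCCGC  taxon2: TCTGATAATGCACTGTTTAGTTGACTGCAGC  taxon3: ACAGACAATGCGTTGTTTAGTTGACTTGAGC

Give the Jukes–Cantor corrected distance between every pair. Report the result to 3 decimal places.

d(taxon1,taxon2) = 0.614, d(taxon1,taxon3) = 0.777, d(taxon2,taxon3) = 0.269

taxon1–taxon2: 13/31 sites differ → p ≈ 0.419355, d = −0.75 ln(1 − 0.55914) = 0.614271 ≈ 0.614.
taxon1–taxon3: 15/31 sites differ → p ≈ 0.483871, d = −0.75 ln(1 − 0.645161) = 0.777068 ≈ 0.777.
taxon2–taxon3: 7/31 sites differ → p ≈ 0.225806, d = −0.75 ln(1 − 0.301075) = 0.268659 ≈ 0.269.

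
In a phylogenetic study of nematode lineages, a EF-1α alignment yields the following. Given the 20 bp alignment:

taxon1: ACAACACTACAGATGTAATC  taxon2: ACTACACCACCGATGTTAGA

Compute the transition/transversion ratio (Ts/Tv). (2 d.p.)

Transitions are A↔G and C↔T; transversions are all other mismatches.
Transitions: 1. Transversions: 5.
R = 1/5 = 0.20.

0.20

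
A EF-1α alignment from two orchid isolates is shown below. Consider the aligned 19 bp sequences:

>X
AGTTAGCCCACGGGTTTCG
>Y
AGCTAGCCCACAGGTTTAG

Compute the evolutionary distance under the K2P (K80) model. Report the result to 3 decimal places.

0.180

Of 19 sites, 2 differences are transitions and 1 are transversions, so P = 2/19 ≈ 0.105263 and Q = 1/19 ≈ 0.052632.
Under the Kimura two-parameter model, d = −½ ln(1 − 2P − Q) − ¼ ln(1 − 2Q).
1 − 2P − Q = 0.736842, giving −½ ln(0.736842) = 0.152691.
1 − 2Q = 0.894736, giving −¼ ln(0.894736) = 0.027807.
d = 0.152691 + 0.027807 = 0.180498.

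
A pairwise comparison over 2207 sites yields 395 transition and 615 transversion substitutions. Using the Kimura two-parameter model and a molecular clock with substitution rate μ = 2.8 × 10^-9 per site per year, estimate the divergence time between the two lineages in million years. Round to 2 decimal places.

P = 395/2207 ≈ 0.178976 and Q = 615/2207 ≈ 0.278659.
Under the Kimura two-parameter model, d = −½ ln(1 − 2P − Q) − ¼ ln(1 − 2Q).
1 − 2P − Q = 0.363389, giving −½ ln(0.363389) = 0.506141.
1 − 2Q = 0.442682, giving −¼ ln(0.442682) = 0.203726.
d = 0.506141 + 0.203726 = 0.709867.
Under a molecular clock d = 2μt, so t = d/(2μ) = 0.709867 / (2 × 2.8 × 10^-9) = 126.76 million years.

126.76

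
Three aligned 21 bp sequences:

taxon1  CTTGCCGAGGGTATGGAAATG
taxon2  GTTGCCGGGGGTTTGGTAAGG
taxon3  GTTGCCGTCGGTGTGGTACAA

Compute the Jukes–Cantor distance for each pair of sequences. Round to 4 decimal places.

d(taxon1,taxon2) = 0.2865, d(taxon1,taxon3) = 0.5319, d(taxon2,taxon3) = 0.3597

taxon1–taxon2: 5/21 sites differ → p ≈ 0.238095, d = −0.75 ln(1 − 0.31746) = 0.286451 ≈ 0.2865.
taxon1–taxon3: 8/21 sites differ → p ≈ 0.380952, d = −0.75 ln(1 − 0.507936) = 0.531860 ≈ 0.5319.
taxon2–taxon3: 6/21 sites differ → p ≈ 0.285714, d = −0.75 ln(1 − 0.380952) = 0.359679 ≈ 0.3597.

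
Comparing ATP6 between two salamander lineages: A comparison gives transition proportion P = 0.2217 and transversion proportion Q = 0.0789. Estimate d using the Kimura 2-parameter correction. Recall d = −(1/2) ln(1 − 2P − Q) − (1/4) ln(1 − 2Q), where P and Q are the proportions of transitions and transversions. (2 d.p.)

0.41

Under the Kimura two-parameter model, d = −½ ln(1 − 2P − Q) − ¼ ln(1 − 2Q).
1 − 2P − Q = 0.4777, giving −½ ln(0.4777) = 0.369386.
1 − 2Q = 0.8422, giving −¼ ln(0.8422) = 0.042934.
d = 0.369386 + 0.042934 = 0.412320.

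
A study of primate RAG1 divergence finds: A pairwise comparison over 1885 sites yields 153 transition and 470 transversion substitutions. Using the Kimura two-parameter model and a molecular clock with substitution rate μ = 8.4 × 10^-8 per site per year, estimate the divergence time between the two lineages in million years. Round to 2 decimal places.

P = 153/1885 ≈ 0.081167 and Q = 470/1885 ≈ 0.249337.
Under the Kimura two-parameter model, d = −½ ln(1 − 2P − Q) − ¼ ln(1 − 2Q).
1 − 2P − Q = 0.588329, giving −½ ln(0.588329) = 0.265234.
1 − 2Q = 0.501326, giving −¼ ln(0.501326) = 0.172625.
d = 0.265234 + 0.172625 = 0.437859.
Under a molecular clock d = 2μt, so t = d/(2μ) = 0.437859 / (2 × 8.4 × 10^-8) = 2.61 million years.

2.61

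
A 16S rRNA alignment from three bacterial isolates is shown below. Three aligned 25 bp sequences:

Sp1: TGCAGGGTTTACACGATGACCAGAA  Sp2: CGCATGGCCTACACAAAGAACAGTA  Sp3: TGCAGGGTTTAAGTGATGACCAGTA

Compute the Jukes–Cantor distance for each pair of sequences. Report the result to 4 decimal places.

Sp1–Sp2: 8/25 sites differ → p = 0.32, d = −0.75 ln(1 − 0.426667) = 0.417216 ≈ 0.4172.
Sp1–Sp3: 4/25 sites differ → p = 0.16, d = −0.75 ln(1 − 0.213333) = 0.179963 ≈ 0.1800.
Sp2–Sp3: 10/25 sites differ → p = 0.4, d = −0.75 ln(1 − 0.533333) = 0.571605 ≈ 0.5716.

d(Sp1,Sp2) = 0.4172, d(Sp1,Sp3) = 0.1800, d(Sp2,Sp3) = 0.5716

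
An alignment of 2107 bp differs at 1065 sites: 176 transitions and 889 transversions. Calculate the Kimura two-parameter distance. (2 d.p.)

P = 176/2107 ≈ 0.083531 and Q = 889/2107 ≈ 0.421927.
Under the Kimura two-parameter model, d = −½ ln(1 − 2P − Q) − ¼ ln(1 − 2Q).
1 − 2P − Q = 0.411011, giving −½ ln(0.411011) = 0.444568.
1 − 2Q = 0.156146, giving −¼ ln(0.156146) = 0.464241.
d = 0.444568 + 0.464241 = 0.908809.

0.91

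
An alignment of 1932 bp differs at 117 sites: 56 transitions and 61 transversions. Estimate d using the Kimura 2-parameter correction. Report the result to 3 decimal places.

0.063

P = 56/1932 ≈ 0.028986 and Q = 61/1932 ≈ 0.031573.
Under the Kimura two-parameter model, d = −½ ln(1 − 2P − Q) − ¼ ln(1 − 2Q).
1 − 2P − Q = 0.910455, giving −½ ln(0.910455) = 0.046905.
1 − 2Q = 0.936854, giving −¼ ln(0.936854) = 0.016307.
d = 0.046905 + 0.016307 = 0.063212.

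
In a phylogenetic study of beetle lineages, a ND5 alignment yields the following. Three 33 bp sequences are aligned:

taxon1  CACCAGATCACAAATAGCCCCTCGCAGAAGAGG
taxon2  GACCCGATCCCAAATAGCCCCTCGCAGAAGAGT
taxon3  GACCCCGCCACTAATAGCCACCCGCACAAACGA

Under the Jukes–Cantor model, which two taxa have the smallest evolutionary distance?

taxon1–taxon2: 4/33 differ, p = 0.121, d = 0.132.
taxon1–taxon3: 12/33 differ, p = 0.364, d = 0.497.
taxon2–taxon3: 11/33 differ, p = 0.333, d = 0.441.
The smallest distance is between taxon1 and taxon2.

taxon1 and taxon2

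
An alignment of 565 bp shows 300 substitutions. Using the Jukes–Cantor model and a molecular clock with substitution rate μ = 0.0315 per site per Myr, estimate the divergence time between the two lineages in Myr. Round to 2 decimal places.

p = 300/565 ≈ 0.530973.
d = −(3/4) ln(1 − 4p/3) = −0.75 ln(1 − 0.707964) = −0.75 ln(0.292036)
  = −0.75 × (-1.230878) = 0.923159 substitutions/site.
Under a molecular clock d = 2μt, so t = d/(2μ) = 0.923159 / (2 × 0.0315) = 14.65 Myr.

14.65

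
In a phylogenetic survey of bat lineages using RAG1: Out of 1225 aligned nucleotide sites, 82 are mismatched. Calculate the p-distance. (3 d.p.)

p = 82/1225 = 0.066938… ≈ 0.067 (to 3 d.p.).

0.067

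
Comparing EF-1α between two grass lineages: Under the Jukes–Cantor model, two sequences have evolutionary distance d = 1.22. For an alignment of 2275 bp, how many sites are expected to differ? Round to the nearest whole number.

1371

Invert JC69: p = (3/4)(1 − e^(−4d/3)) = 0.75 × (1 − e^(-1.626667)) = 0.75 × (1 − 0.196584) = 0.602562.
Expected differing sites = pL ≈ 0.602562 × 2275 = 1370.82855 ≈ 1371.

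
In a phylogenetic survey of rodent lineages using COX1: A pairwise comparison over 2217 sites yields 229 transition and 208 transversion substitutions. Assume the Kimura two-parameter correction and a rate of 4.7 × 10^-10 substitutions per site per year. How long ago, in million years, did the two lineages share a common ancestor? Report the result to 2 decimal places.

245.30

P = 229/2217 ≈ 0.103293 and Q = 208/2217 ≈ 0.09382.
Under the Kimura two-parameter model, d = −½ ln(1 − 2P − Q) − ¼ ln(1 − 2Q).
1 − 2P − Q = 0.699594, giving −½ ln(0.699594) = 0.178628.
1 − 2Q = 0.81236, giving −¼ ln(0.81236) = 0.051953.
d = 0.178628 + 0.051953 = 0.230581.
Under a molecular clock d = 2μt, so t = d/(2μ) = 0.230581 / (2 × 4.7 × 10^-10) = 245.30 million years.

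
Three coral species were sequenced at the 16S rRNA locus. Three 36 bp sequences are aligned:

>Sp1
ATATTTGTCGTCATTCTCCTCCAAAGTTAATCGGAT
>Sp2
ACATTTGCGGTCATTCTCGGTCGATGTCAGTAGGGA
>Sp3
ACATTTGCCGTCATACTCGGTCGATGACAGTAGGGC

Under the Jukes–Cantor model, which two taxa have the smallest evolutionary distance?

Sp2 and Sp3

Sp1–Sp2: 13/36 differ, p = 0.361, d = 0.493.
Sp1–Sp3: 14/36 differ, p = 0.389, d = 0.548.
Sp2–Sp3: 4/36 differ, p = 0.111, d = 0.120.
The smallest distance is between Sp2 and Sp3.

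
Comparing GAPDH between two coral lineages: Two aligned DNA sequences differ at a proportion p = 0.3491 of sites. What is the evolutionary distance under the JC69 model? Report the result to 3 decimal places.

0.470

d = −(3/4) ln(1 − 4p/3) = −0.75 ln(1 − 0.465467) = −0.75 ln(0.534533)
  = −0.75 × (-0.626362) = 0.469772 substitutions/site.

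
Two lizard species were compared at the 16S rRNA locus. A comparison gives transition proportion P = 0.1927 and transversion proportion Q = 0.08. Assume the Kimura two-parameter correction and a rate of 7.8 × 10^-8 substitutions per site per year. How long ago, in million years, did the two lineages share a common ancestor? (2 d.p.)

Under the Kimura two-parameter model, d = −½ ln(1 − 2P − Q) − ¼ ln(1 − 2Q).
1 − 2P − Q = 0.5346, giving −½ ln(0.5346) = 0.313118.
1 − 2Q = 0.84, giving −¼ ln(0.84) = 0.043588.
d = 0.313118 + 0.043588 = 0.356706.
Under a molecular clock d = 2μt, so t = d/(2μ) = 0.356706 / (2 × 7.8 × 10^-8) = 2.29 million years.

2.29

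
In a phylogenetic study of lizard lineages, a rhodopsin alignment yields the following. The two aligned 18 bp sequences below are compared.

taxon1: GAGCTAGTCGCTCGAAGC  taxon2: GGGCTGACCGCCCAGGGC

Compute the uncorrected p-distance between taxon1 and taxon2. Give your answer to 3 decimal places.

The sequences differ at 8 of 18 positions (sites 2, 6, 7, 8, 12, 14, 15, 16).
p = 8/18 = 0.444444… ≈ 0.444 (to 3 d.p.).

0.444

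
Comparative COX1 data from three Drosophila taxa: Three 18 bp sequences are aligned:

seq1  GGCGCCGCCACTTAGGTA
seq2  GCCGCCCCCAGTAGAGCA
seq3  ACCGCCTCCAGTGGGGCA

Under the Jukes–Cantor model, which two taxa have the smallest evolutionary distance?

seq2 and seq3

seq1–seq2: 7/18 differ, p = 0.389, d = 0.548.
seq1–seq3: 7/18 differ, p = 0.389, d = 0.548.
seq2–seq3: 4/18 differ, p = 0.222, d = 0.264.
The smallest distance is between seq2 and seq3.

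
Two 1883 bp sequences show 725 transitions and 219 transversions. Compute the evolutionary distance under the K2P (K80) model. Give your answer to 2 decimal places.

1.15

P = 725/1883 ≈ 0.385024 and Q = 219/1883 ≈ 0.116304.
Under the Kimura two-parameter model, d = −½ ln(1 − 2P − Q) − ¼ ln(1 − 2Q).
1 − 2P − Q = 0.113648, giving −½ ln(0.113648) = 1.087325.
1 − 2Q = 0.767392, giving −¼ ln(0.767392) = 0.066189.
d = 1.087325 + 0.066189 = 1.153514.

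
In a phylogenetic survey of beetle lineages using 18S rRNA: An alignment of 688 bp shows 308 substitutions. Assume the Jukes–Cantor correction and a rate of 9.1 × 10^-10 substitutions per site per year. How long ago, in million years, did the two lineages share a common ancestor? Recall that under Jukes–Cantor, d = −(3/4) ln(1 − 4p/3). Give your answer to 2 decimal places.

p = 308/688 ≈ 0.447674.
d = −(3/4) ln(1 − 4p/3) = −0.75 ln(1 − 0.596899) = −0.75 ln(0.403101)
  = −0.75 × (-0.908568) = 0.681426 substitutions/site.
Under a molecular clock d = 2μt, so t = d/(2μ) = 0.681426 / (2 × 9.1 × 10^-10) = 374.41 million years.

374.41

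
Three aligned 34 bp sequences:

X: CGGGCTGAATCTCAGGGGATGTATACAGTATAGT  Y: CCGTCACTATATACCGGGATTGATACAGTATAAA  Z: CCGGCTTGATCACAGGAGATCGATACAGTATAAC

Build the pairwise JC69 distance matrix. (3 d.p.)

d(X,Y) = 0.535, d(X,Z) = 0.326, d(Y,Z) = 0.477

X–Y: 13/34 sites differ → p ≈ 0.382353, d = −0.75 ln(1 − 0.509804) = 0.534712 ≈ 0.535.
X–Z: 9/34 sites differ → p ≈ 0.264706, d = −0.75 ln(1 − 0.352941) = 0.326488 ≈ 0.326.
Y–Z: 12/34 sites differ → p ≈ 0.352941, d = −0.75 ln(1 − 0.470588) = 0.476991 ≈ 0.477.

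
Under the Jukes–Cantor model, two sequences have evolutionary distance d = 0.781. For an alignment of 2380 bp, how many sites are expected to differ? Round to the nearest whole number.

1155

Invert JC69: p = (3/4)(1 − e^(−4d/3)) = 0.75 × (1 − e^(-1.041333)) = 0.75 × (1 − 0.352984) = 0.485262.
Expected differing sites = pL ≈ 0.485262 × 2380 = 1154.92356 ≈ 1155.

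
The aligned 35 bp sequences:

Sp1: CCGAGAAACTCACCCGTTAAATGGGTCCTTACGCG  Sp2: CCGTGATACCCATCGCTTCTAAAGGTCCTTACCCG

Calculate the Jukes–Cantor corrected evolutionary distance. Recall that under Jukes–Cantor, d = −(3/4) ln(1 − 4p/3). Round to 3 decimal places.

The sequences differ at 11 of 35 sites, so p = 11/35 ≈ 0.314286.
d = −(3/4) ln(1 − 4p/3) = −0.75 ln(1 − 0.419048) = −0.75 ln(0.580952)
  = −0.75 × (-0.543087) = 0.407315 substitutions/site.

0.407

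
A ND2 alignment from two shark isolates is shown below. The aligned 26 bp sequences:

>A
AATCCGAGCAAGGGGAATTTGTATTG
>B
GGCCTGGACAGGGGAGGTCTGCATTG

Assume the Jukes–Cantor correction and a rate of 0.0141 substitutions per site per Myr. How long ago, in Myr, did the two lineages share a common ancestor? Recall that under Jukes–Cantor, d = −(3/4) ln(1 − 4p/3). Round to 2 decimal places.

The sequences differ at 12 of 26 sites, so p = 12/26 ≈ 0.461538.
d = −(3/4) ln(1 − 4p/3) = −0.75 ln(1 − 0.615384) = −0.75 ln(0.384616)
  = −0.75 × (-0.955510) = 0.716633 substitutions/site.
Under a molecular clock d = 2μt, so t = d/(2μ) = 0.716633 / (2 × 0.0141) = 25.41 Myr.

25.41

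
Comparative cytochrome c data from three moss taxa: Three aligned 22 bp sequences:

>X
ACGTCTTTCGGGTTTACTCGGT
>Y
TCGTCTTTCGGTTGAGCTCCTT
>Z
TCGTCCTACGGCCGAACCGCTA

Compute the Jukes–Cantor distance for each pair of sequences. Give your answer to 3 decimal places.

d(X,Y) = 0.414, d(X,Z) = 0.974, d(Y,Z) = 0.497

X–Y: 7/22 sites differ → p ≈ 0.318182, d = −0.75 ln(1 − 0.424243) = 0.414052 ≈ 0.414.
X–Z: 12/22 sites differ → p ≈ 0.545455, d = −0.75 ln(1 − 0.727273) = 0.974463 ≈ 0.974.
Y–Z: 8/22 sites differ → p ≈ 0.363636, d = −0.75 ln(1 − 0.484848) = 0.497470 ≈ 0.497.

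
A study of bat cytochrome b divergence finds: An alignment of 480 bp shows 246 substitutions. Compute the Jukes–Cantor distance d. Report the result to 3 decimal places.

p = 246/480 = 0.5125.
d = −(3/4) ln(1 − 4p/3) = −0.75 ln(1 − 0.683333) = −0.75 ln(0.316667)
  = −0.75 × (-1.149905) = 0.862429 substitutions/site.

0.862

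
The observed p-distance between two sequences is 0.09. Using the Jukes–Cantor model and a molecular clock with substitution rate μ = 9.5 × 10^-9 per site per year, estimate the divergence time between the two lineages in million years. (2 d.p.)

d = −(3/4) ln(1 − 4p/3) = −0.75 ln(1 − 0.12) = −0.75 ln(0.88)
  = −0.75 × (-0.127833) = 0.095875 substitutions/site.
Under a molecular clock d = 2μt, so t = d/(2μ) = 0.095875 / (2 × 9.5 × 10^-9) = 5.05 million years.

5.05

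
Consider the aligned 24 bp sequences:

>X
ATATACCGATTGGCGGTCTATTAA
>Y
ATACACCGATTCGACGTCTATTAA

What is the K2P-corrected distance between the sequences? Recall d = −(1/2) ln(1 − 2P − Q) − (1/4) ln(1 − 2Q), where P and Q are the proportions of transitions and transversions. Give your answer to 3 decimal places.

0.189

Of 24 sites, 1 differences are transitions and 3 are transversions, so P = 1/24 ≈ 0.041667 and Q = 3/24 = 0.125.
Under the Kimura two-parameter model, d = −½ ln(1 − 2P − Q) − ¼ ln(1 − 2Q).
1 − 2P − Q = 0.791666, giving −½ ln(0.791666) = 0.116808.
1 − 2Q = 0.75, giving −¼ ln(0.75) = 0.071921.
d = 0.116808 + 0.071921 = 0.188729.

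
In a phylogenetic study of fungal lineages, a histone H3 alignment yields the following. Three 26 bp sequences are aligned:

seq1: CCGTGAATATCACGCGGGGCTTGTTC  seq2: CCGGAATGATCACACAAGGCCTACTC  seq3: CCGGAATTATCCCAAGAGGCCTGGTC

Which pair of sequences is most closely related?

seq1–seq2: 10/26 differ, p = 0.385, d = 0.539.
seq1–seq3: 9/26 differ, p = 0.346, d = 0.464.
seq2–seq3: 6/26 differ, p = 0.231, d = 0.276.
The smallest distance is between seq2 and seq3.

seq2 and seq3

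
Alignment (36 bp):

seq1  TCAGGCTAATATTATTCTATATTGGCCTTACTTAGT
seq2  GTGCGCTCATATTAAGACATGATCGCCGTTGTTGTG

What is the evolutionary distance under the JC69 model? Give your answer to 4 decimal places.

The sequences differ at 18 of 36 sites, so p = 18/36 = 0.5.
d = −(3/4) ln(1 − 4p/3) = −0.75 ln(1 − 0.666667) = −0.75 ln(0.333333)
  = −0.75 × (-1.098613) = 0.823960 substitutions/site.

0.8240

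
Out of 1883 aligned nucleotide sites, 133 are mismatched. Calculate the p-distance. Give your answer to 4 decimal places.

p = 133/1883 = 0.070631… ≈ 0.0706 (to 4 d.p.).

0.0706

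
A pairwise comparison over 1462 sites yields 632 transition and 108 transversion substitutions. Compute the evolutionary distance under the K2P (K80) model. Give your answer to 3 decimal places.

P = 632/1462 ≈ 0.432285 and Q = 108/1462 ≈ 0.073871.
Under the Kimura two-parameter model, d = −½ ln(1 − 2P − Q) − ¼ ln(1 − 2Q).
1 − 2P − Q = 0.061559, giving −½ ln(0.061559) = 1.393880.
1 − 2Q = 0.852258, giving −¼ ln(0.852258) = 0.039966.
d = 1.393880 + 0.039966 = 1.433846.

1.434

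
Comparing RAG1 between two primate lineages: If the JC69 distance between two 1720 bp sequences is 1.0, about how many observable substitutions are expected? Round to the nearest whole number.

Invert JC69: p = (3/4)(1 − e^(−4d/3)) = 0.75 × (1 − e^(-1.333333)) = 0.75 × (1 − 0.263597) = 0.552302.
Expected differing sites = pL ≈ 0.552302 × 1720 = 949.95944 ≈ 950.

950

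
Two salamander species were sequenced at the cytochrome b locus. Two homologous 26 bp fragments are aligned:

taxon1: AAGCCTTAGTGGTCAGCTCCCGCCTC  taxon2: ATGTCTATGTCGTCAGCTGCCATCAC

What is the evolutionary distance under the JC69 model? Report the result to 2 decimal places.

The sequences differ at 9 of 26 sites (2, 4, 7, 8, 11, 19, 22, 23, 25), so p = 9/26 ≈ 0.346154.
d = −(3/4) ln(1 − 4p/3) = −0.75 ln(1 − 0.461539) = −0.75 ln(0.538461)
  = −0.75 × (-0.619040) = 0.464280 substitutions/site.

0.46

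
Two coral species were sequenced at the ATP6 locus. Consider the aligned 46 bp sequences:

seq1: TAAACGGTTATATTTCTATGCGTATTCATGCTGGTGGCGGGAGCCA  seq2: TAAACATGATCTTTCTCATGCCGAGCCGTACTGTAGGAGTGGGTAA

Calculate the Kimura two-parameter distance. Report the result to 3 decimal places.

Of 46 sites, 10 differences are transitions and 13 are transversions, so P = 10/46 ≈ 0.217391 and Q = 13/46 ≈ 0.282609.
Under the Kimura two-parameter model, d = −½ ln(1 − 2P − Q) − ¼ ln(1 − 2Q).
1 − 2P − Q = 0.282609, giving −½ ln(0.282609) = 0.631845.
1 − 2Q = 0.434782, giving −¼ ln(0.434782) = 0.208228.
d = 0.631845 + 0.208228 = 0.840073.

0.840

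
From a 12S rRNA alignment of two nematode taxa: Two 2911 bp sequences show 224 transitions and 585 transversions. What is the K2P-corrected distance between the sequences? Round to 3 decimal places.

0.348

P = 224/2911 ≈ 0.07695 and Q = 585/2911 ≈ 0.200962.
Under the Kimura two-parameter model, d = −½ ln(1 − 2P − Q) − ¼ ln(1 − 2Q).
1 − 2P − Q = 0.645138, giving −½ ln(0.645138) = 0.219146.
1 − 2Q = 0.598076, giving −¼ ln(0.598076) = 0.128509.
d = 0.219146 + 0.128509 = 0.347655.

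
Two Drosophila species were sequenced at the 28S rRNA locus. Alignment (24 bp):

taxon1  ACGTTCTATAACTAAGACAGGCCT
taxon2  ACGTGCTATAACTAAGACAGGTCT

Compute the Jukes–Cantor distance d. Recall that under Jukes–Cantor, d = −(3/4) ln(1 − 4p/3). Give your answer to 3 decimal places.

The sequences differ at 2 of 24 sites (5, 22), so p = 2/24 ≈ 0.083333.
d = −(3/4) ln(1 − 4p/3) = −0.75 ln(1 − 0.111111) = −0.75 ln(0.888889)
  = −0.75 × (-0.117783) = 0.088337 substitutions/site.

0.088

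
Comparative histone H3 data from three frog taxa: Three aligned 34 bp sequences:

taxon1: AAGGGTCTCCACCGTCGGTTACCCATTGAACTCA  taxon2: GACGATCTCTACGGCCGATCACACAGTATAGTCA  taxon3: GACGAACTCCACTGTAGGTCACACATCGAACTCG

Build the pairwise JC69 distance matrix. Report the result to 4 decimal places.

taxon1–taxon2: 13/34 sites differ → p ≈ 0.382353, d = −0.75 ln(1 − 0.509804) = 0.534712 ≈ 0.5347.
taxon1–taxon3: 10/34 sites differ → p ≈ 0.294118, d = −0.75 ln(1 − 0.392157) = 0.373379 ≈ 0.3734.
taxon2–taxon3: 12/34 sites differ → p ≈ 0.352941, d = −0.75 ln(1 − 0.470588) = 0.476991 ≈ 0.4770.

d(taxon1,taxon2) = 0.5347, d(taxon1,taxon3) = 0.3734, d(taxon2,taxon3) = 0.4770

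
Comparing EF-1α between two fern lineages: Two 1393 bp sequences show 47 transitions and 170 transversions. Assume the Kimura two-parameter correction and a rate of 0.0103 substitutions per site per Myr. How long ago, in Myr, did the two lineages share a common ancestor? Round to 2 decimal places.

8.50

P = 47/1393 ≈ 0.03374 and Q = 170/1393 ≈ 0.122039.
Under the Kimura two-parameter model, d = −½ ln(1 − 2P − Q) − ¼ ln(1 − 2Q).
1 − 2P − Q = 0.810481, giving −½ ln(0.810481) = 0.105064.
1 − 2Q = 0.755922, giving −¼ ln(0.755922) = 0.069954.
d = 0.105064 + 0.069954 = 0.175018.
Under a molecular clock d = 2μt, so t = d/(2μ) = 0.175018 / (2 × 0.0103) = 8.50 Myr.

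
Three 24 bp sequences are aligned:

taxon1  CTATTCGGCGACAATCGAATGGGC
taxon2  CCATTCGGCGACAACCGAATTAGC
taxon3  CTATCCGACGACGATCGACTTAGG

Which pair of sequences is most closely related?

taxon1–taxon2: 4/24 differ, p = 0.167, d = 0.188.
taxon1–taxon3: 7/24 differ, p = 0.292, d = 0.369.
taxon2–taxon3: 7/24 differ, p = 0.292, d = 0.369.
The smallest distance is between taxon1 and taxon2.

taxon1 and taxon2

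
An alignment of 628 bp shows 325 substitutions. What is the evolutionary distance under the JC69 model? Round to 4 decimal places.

p = 325/628 ≈ 0.517516.
d = −(3/4) ln(1 − 4p/3) = −0.75 ln(1 − 0.690021) = −0.75 ln(0.309979)
  = −0.75 × (-1.171251) = 0.878438 substitutions/site.

0.8784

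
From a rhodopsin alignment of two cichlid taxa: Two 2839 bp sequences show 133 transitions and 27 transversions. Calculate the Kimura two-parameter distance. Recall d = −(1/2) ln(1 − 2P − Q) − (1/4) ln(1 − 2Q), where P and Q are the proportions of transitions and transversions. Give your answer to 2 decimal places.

P = 133/2839 ≈ 0.046847 and Q = 27/2839 ≈ 0.00951.
Under the Kimura two-parameter model, d = −½ ln(1 − 2P − Q) − ¼ ln(1 − 2Q).
1 − 2P − Q = 0.896796, giving −½ ln(0.896796) = 0.054463.
1 − 2Q = 0.98098, giving −¼ ln(0.98098) = 0.004801.
d = 0.054463 + 0.004801 = 0.059264.

0.06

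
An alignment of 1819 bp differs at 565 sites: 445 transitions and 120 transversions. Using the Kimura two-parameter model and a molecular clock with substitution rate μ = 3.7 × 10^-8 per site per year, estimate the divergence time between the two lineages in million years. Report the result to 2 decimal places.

P = 445/1819 ≈ 0.24464 and Q = 120/1819 ≈ 0.06597.
Under the Kimura two-parameter model, d = −½ ln(1 − 2P − Q) − ¼ ln(1 − 2Q).
1 − 2P − Q = 0.44475, giving −½ ln(0.44475) = 0.405121.
1 − 2Q = 0.86806, giving −¼ ln(0.86806) = 0.035374.
d = 0.405121 + 0.035374 = 0.440495.
Under a molecular clock d = 2μt, so t = d/(2μ) = 0.440495 / (2 × 3.7 × 10^-8) = 5.95 million years.

5.95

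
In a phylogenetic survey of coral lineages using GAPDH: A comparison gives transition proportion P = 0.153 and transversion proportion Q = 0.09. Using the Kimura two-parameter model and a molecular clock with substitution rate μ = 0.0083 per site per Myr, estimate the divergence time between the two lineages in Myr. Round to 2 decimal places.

18.17

Under the Kimura two-parameter model, d = −½ ln(1 − 2P − Q) − ¼ ln(1 − 2Q).
1 − 2P − Q = 0.604, giving −½ ln(0.604) = 0.252091.
1 − 2Q = 0.82, giving −¼ ln(0.82) = 0.049613.
d = 0.252091 + 0.049613 = 0.301704.
Under a molecular clock d = 2μt, so t = d/(2μ) = 0.301704 / (2 × 0.0083) = 18.17 Myr.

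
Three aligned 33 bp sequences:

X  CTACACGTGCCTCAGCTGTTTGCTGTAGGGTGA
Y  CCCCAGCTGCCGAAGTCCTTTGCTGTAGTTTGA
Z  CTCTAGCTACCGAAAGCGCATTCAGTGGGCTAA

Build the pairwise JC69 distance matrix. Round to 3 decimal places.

X–Y: 11/33 sites differ → p ≈ 0.333333, d = −0.75 ln(1 − 0.444444) = 0.440839 ≈ 0.441.
X–Z: 17/33 sites differ → p ≈ 0.515152, d = −0.75 ln(1 − 0.686869) = 0.870850 ≈ 0.871.
Y–Z: 14/33 sites differ → p ≈ 0.424242, d = −0.75 ln(1 − 0.565656) = 0.625439 ≈ 0.625.

d(X,Y) = 0.441, d(X,Z) = 0.871, d(Y,Z) = 0.625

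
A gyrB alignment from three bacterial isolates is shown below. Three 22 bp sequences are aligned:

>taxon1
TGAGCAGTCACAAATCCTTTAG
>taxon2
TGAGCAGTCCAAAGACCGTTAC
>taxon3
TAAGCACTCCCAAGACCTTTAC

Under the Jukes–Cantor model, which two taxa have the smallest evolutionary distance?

taxon2 and taxon3

taxon1–taxon2: 6/22 differ, p = 0.273, d = 0.339.
taxon1–taxon3: 6/22 differ, p = 0.273, d = 0.339.
taxon2–taxon3: 4/22 differ, p = 0.182, d = 0.208.
The smallest distance is between taxon2 and taxon3.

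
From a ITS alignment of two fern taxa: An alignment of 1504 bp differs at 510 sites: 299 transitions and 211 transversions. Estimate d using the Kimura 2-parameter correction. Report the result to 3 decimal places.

P = 299/1504 ≈ 0.198803 and Q = 211/1504 ≈ 0.140293.
Under the Kimura two-parameter model, d = −½ ln(1 − 2P − Q) − ¼ ln(1 − 2Q).
1 − 2P − Q = 0.462101, giving −½ ln(0.462101) = 0.385986.
1 − 2Q = 0.719414, giving −¼ ln(0.719414) = 0.082330.
d = 0.385986 + 0.082330 = 0.468316.

0.468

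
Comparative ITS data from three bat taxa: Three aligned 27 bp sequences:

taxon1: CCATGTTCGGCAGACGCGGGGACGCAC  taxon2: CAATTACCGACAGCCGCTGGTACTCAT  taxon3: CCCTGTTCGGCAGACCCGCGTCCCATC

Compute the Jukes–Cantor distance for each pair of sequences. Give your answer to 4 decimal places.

taxon1–taxon2: 10/27 sites differ → p ≈ 0.37037, d = −0.75 ln(1 − 0.493827) = 0.510658 ≈ 0.5107.
taxon1–taxon3: 8/27 sites differ → p ≈ 0.296296, d = −0.75 ln(1 − 0.395061) = 0.376971 ≈ 0.3770.
taxon2–taxon3: 15/27 sites differ → p ≈ 0.555556, d = −0.75 ln(1 − 0.740741) = 1.012446 ≈ 1.0124.

d(taxon1,taxon2) = 0.5107, d(taxon1,taxon3) = 0.3770, d(taxon2,taxon3) = 1.0124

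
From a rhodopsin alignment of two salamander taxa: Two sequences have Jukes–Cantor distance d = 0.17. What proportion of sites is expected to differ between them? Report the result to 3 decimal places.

p = (3/4)(1 − e^(−4d/3)) = 0.75 × (1 − e^(-0.226667)) = 0.75 × (1 − 0.797186) = 0.152111.

0.152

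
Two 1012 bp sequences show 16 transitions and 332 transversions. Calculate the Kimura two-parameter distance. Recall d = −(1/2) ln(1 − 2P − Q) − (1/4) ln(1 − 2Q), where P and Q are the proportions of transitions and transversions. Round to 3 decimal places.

0.490

P = 16/1012 ≈ 0.01581 and Q = 332/1012 ≈ 0.328063.
Under the Kimura two-parameter model, d = −½ ln(1 − 2P − Q) − ¼ ln(1 − 2Q).
1 − 2P − Q = 0.640317, giving −½ ln(0.640317) = 0.222896.
1 − 2Q = 0.343874, giving −¼ ln(0.343874) = 0.266870.
d = 0.222896 + 0.266870 = 0.489766.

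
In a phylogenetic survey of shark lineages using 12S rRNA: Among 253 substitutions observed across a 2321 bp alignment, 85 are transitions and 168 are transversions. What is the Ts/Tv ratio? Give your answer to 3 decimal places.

0.506

R = 85/168 = 0.505952… ≈ 0.506 (to 3 d.p.).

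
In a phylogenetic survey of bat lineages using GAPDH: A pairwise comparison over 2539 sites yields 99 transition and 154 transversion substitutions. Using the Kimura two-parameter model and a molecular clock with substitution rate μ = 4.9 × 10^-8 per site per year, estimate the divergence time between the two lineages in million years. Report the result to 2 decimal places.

P = 99/2539 ≈ 0.038992 and Q = 154/2539 ≈ 0.060654.
Under the Kimura two-parameter model, d = −½ ln(1 − 2P − Q) − ¼ ln(1 − 2Q).
1 − 2P − Q = 0.861362, giving −½ ln(0.861362) = 0.074620.
1 − 2Q = 0.878692, giving −¼ ln(0.878692) = 0.032330.
d = 0.074620 + 0.032330 = 0.106950.
Under a molecular clock d = 2μt, so t = d/(2μ) = 0.106950 / (2 × 4.9 × 10^-8) = 1.09 million years.

1.09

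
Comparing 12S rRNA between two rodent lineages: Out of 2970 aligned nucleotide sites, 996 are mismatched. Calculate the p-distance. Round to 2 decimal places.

0.34

p = 996/2970 = 0.335353… ≈ 0.34 (to 2 d.p.).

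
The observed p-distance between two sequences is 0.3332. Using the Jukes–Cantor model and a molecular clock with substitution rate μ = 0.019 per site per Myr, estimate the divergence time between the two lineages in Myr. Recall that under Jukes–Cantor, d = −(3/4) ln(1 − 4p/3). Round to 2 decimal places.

d = −(3/4) ln(1 − 4p/3) = −0.75 ln(1 − 0.444267) = −0.75 ln(0.555733)
  = −0.75 × (-0.587467) = 0.440600 substitutions/site.
Under a molecular clock d = 2μt, so t = d/(2μ) = 0.440600 / (2 × 0.019) = 11.59 Myr.

11.59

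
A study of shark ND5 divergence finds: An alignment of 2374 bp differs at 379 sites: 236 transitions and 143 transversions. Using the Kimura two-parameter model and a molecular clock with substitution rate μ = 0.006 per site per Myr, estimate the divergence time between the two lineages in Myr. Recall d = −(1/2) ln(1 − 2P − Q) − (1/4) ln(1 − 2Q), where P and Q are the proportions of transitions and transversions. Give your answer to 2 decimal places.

15.17

P = 236/2374 ≈ 0.09941 and Q = 143/2374 ≈ 0.060236.
Under the Kimura two-parameter model, d = −½ ln(1 − 2P − Q) − ¼ ln(1 − 2Q).
1 − 2P − Q = 0.740944, giving −½ ln(0.740944) = 0.149915.
1 − 2Q = 0.879528, giving −¼ ln(0.879528) = 0.032092.
d = 0.149915 + 0.032092 = 0.182007.
Under a molecular clock d = 2μt, so t = d/(2μ) = 0.182007 / (2 × 0.006) = 15.17 Myr.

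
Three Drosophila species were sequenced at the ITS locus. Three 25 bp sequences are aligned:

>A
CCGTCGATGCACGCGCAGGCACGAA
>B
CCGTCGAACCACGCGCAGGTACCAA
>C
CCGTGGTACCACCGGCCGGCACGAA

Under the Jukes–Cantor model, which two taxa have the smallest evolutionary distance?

A–B: 4/25 differ, p = 0.160, d = 0.180.
A–C: 7/25 differ, p = 0.280, d = 0.351.
B–C: 7/25 differ, p = 0.280, d = 0.351.
The smallest distance is between A and B.

A and B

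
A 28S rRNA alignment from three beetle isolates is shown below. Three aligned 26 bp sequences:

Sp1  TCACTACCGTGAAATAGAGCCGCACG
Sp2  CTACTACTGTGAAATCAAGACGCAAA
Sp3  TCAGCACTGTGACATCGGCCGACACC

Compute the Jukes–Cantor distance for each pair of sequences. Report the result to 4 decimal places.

Sp1–Sp2: 8/26 sites differ → p ≈ 0.307692, d = −0.75 ln(1 − 0.410256) = 0.396050 ≈ 0.3961.
Sp1–Sp3: 10/26 sites differ → p ≈ 0.384615, d = −0.75 ln(1 − 0.51282) = 0.539341 ≈ 0.5393.
Sp2–Sp3: 13/26 sites differ → p = 0.5, d = −0.75 ln(1 − 0.666667) = 0.823960 ≈ 0.8240.

d(Sp1,Sp2) = 0.3961, d(Sp1,Sp3) = 0.5393, d(Sp2,Sp3) = 0.8240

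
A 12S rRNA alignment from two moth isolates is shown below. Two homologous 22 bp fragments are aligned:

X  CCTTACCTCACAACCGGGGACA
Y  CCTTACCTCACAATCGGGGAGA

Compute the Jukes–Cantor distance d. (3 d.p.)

0.097

The sequences differ at 2 of 22 sites (14, 21), so p = 2/22 ≈ 0.090909.
d = −(3/4) ln(1 − 4p/3) = −0.75 ln(1 − 0.121212) = −0.75 ln(0.878788)
  = −0.75 × (-0.129212) = 0.096909 substitutions/site.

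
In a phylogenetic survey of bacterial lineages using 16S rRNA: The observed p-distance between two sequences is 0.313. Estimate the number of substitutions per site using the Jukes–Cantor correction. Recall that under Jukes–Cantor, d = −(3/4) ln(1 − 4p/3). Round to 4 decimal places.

0.4051

d = −(3/4) ln(1 − 4p/3) = −0.75 ln(1 − 0.417333) = −0.75 ln(0.582667)
  = −0.75 × (-0.540139) = 0.405104 substitutions/site.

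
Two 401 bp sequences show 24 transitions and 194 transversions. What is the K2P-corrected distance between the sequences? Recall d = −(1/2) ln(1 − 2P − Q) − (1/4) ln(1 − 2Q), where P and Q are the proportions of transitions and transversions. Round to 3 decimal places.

P = 24/401 ≈ 0.05985 and Q = 194/401 ≈ 0.483791.
Under the Kimura two-parameter model, d = −½ ln(1 − 2P − Q) − ¼ ln(1 − 2Q).
1 − 2P − Q = 0.396509, giving −½ ln(0.396509) = 0.462528.
1 − 2Q = 0.032418, giving −¼ ln(0.032418) = 0.857260.
d = 0.462528 + 0.857260 = 1.319788.

1.320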